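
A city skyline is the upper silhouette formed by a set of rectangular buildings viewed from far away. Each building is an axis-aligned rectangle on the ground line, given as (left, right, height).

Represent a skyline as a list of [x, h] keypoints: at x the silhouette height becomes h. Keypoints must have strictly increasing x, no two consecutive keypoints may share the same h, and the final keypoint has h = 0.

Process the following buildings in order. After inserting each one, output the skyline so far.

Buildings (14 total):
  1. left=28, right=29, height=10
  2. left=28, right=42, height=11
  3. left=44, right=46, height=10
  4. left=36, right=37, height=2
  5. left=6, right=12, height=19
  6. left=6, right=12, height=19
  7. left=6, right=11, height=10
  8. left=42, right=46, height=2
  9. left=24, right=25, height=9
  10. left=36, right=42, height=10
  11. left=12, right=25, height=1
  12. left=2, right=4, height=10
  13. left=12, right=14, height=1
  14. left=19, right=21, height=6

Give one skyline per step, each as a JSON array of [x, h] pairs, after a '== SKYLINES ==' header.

== SKYLINES ==
[[28,10],[29,0]]
[[28,11],[42,0]]
[[28,11],[42,0],[44,10],[46,0]]
[[28,11],[42,0],[44,10],[46,0]]
[[6,19],[12,0],[28,11],[42,0],[44,10],[46,0]]
[[6,19],[12,0],[28,11],[42,0],[44,10],[46,0]]
[[6,19],[12,0],[28,11],[42,0],[44,10],[46,0]]
[[6,19],[12,0],[28,11],[42,2],[44,10],[46,0]]
[[6,19],[12,0],[24,9],[25,0],[28,11],[42,2],[44,10],[46,0]]
[[6,19],[12,0],[24,9],[25,0],[28,11],[42,2],[44,10],[46,0]]
[[6,19],[12,1],[24,9],[25,0],[28,11],[42,2],[44,10],[46,0]]
[[2,10],[4,0],[6,19],[12,1],[24,9],[25,0],[28,11],[42,2],[44,10],[46,0]]
[[2,10],[4,0],[6,19],[12,1],[24,9],[25,0],[28,11],[42,2],[44,10],[46,0]]
[[2,10],[4,0],[6,19],[12,1],[19,6],[21,1],[24,9],[25,0],[28,11],[42,2],[44,10],[46,0]]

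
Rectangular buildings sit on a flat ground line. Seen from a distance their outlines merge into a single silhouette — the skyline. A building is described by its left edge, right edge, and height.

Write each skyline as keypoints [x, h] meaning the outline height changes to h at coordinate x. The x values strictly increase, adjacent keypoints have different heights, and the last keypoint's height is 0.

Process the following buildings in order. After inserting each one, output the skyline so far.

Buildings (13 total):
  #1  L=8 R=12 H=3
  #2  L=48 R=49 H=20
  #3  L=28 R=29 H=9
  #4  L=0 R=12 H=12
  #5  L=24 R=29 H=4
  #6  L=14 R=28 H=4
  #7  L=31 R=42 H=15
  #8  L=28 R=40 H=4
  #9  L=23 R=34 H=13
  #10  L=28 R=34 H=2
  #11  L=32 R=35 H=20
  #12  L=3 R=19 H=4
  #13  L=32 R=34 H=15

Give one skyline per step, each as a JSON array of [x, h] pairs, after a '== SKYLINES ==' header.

== SKYLINES ==
[[8,3],[12,0]]
[[8,3],[12,0],[48,20],[49,0]]
[[8,3],[12,0],[28,9],[29,0],[48,20],[49,0]]
[[0,12],[12,0],[28,9],[29,0],[48,20],[49,0]]
[[0,12],[12,0],[24,4],[28,9],[29,0],[48,20],[49,0]]
[[0,12],[12,0],[14,4],[28,9],[29,0],[48,20],[49,0]]
[[0,12],[12,0],[14,4],[28,9],[29,0],[31,15],[42,0],[48,20],[49,0]]
[[0,12],[12,0],[14,4],[28,9],[29,4],[31,15],[42,0],[48,20],[49,0]]
[[0,12],[12,0],[14,4],[23,13],[31,15],[42,0],[48,20],[49,0]]
[[0,12],[12,0],[14,4],[23,13],[31,15],[42,0],[48,20],[49,0]]
[[0,12],[12,0],[14,4],[23,13],[31,15],[32,20],[35,15],[42,0],[48,20],[49,0]]
[[0,12],[12,4],[23,13],[31,15],[32,20],[35,15],[42,0],[48,20],[49,0]]
[[0,12],[12,4],[23,13],[31,15],[32,20],[35,15],[42,0],[48,20],[49,0]]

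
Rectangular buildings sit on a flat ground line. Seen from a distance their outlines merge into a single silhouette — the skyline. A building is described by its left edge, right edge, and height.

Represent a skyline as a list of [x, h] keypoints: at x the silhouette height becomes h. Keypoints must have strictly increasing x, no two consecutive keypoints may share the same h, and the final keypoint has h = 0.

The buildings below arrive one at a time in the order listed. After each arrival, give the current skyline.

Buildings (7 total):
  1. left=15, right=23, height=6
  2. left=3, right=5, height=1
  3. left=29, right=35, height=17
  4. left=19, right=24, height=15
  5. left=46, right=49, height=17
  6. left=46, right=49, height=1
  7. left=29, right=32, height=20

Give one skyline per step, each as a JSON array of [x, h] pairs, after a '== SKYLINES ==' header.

== SKYLINES ==
[[15,6],[23,0]]
[[3,1],[5,0],[15,6],[23,0]]
[[3,1],[5,0],[15,6],[23,0],[29,17],[35,0]]
[[3,1],[5,0],[15,6],[19,15],[24,0],[29,17],[35,0]]
[[3,1],[5,0],[15,6],[19,15],[24,0],[29,17],[35,0],[46,17],[49,0]]
[[3,1],[5,0],[15,6],[19,15],[24,0],[29,17],[35,0],[46,17],[49,0]]
[[3,1],[5,0],[15,6],[19,15],[24,0],[29,20],[32,17],[35,0],[46,17],[49,0]]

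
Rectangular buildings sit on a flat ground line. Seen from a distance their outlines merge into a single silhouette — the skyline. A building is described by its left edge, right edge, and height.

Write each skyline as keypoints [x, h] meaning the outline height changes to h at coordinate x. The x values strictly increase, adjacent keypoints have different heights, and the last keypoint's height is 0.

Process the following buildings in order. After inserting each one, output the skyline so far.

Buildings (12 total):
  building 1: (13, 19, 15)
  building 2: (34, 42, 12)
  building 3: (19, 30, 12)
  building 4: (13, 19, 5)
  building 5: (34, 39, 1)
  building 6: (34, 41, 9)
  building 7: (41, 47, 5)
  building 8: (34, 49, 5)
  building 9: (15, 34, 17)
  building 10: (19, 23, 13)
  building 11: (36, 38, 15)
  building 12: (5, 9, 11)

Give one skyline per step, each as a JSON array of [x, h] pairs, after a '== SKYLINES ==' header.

== SKYLINES ==
[[13,15],[19,0]]
[[13,15],[19,0],[34,12],[42,0]]
[[13,15],[19,12],[30,0],[34,12],[42,0]]
[[13,15],[19,12],[30,0],[34,12],[42,0]]
[[13,15],[19,12],[30,0],[34,12],[42,0]]
[[13,15],[19,12],[30,0],[34,12],[42,0]]
[[13,15],[19,12],[30,0],[34,12],[42,5],[47,0]]
[[13,15],[19,12],[30,0],[34,12],[42,5],[49,0]]
[[13,15],[15,17],[34,12],[42,5],[49,0]]
[[13,15],[15,17],[34,12],[42,5],[49,0]]
[[13,15],[15,17],[34,12],[36,15],[38,12],[42,5],[49,0]]
[[5,11],[9,0],[13,15],[15,17],[34,12],[36,15],[38,12],[42,5],[49,0]]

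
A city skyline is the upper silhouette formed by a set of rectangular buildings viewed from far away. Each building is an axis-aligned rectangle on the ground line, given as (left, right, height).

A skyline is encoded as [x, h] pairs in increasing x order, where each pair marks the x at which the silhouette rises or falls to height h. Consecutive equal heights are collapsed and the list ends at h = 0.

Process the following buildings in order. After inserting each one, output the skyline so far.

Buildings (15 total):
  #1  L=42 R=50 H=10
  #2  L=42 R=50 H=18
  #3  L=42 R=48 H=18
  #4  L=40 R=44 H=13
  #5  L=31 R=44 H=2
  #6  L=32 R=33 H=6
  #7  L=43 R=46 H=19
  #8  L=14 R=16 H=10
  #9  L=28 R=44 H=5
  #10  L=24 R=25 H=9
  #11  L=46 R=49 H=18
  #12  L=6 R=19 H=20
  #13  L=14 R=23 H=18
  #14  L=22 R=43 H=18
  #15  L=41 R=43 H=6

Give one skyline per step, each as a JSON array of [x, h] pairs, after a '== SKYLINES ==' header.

== SKYLINES ==
[[42,10],[50,0]]
[[42,18],[50,0]]
[[42,18],[50,0]]
[[40,13],[42,18],[50,0]]
[[31,2],[40,13],[42,18],[50,0]]
[[31,2],[32,6],[33,2],[40,13],[42,18],[50,0]]
[[31,2],[32,6],[33,2],[40,13],[42,18],[43,19],[46,18],[50,0]]
[[14,10],[16,0],[31,2],[32,6],[33,2],[40,13],[42,18],[43,19],[46,18],[50,0]]
[[14,10],[16,0],[28,5],[32,6],[33,5],[40,13],[42,18],[43,19],[46,18],[50,0]]
[[14,10],[16,0],[24,9],[25,0],[28,5],[32,6],[33,5],[40,13],[42,18],[43,19],[46,18],[50,0]]
[[14,10],[16,0],[24,9],[25,0],[28,5],[32,6],[33,5],[40,13],[42,18],[43,19],[46,18],[50,0]]
[[6,20],[19,0],[24,9],[25,0],[28,5],[32,6],[33,5],[40,13],[42,18],[43,19],[46,18],[50,0]]
[[6,20],[19,18],[23,0],[24,9],[25,0],[28,5],[32,6],[33,5],[40,13],[42,18],[43,19],[46,18],[50,0]]
[[6,20],[19,18],[43,19],[46,18],[50,0]]
[[6,20],[19,18],[43,19],[46,18],[50,0]]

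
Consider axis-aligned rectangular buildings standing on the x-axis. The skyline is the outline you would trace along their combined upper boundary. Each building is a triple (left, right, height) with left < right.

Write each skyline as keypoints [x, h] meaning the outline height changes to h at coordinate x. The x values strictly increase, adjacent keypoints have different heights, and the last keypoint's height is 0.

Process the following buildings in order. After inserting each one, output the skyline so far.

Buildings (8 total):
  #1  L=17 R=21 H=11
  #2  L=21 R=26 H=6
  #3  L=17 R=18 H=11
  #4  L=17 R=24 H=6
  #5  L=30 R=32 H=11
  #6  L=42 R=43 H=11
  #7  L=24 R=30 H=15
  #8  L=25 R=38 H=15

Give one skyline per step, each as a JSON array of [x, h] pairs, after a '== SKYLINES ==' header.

== SKYLINES ==
[[17,11],[21,0]]
[[17,11],[21,6],[26,0]]
[[17,11],[21,6],[26,0]]
[[17,11],[21,6],[26,0]]
[[17,11],[21,6],[26,0],[30,11],[32,0]]
[[17,11],[21,6],[26,0],[30,11],[32,0],[42,11],[43,0]]
[[17,11],[21,6],[24,15],[30,11],[32,0],[42,11],[43,0]]
[[17,11],[21,6],[24,15],[38,0],[42,11],[43,0]]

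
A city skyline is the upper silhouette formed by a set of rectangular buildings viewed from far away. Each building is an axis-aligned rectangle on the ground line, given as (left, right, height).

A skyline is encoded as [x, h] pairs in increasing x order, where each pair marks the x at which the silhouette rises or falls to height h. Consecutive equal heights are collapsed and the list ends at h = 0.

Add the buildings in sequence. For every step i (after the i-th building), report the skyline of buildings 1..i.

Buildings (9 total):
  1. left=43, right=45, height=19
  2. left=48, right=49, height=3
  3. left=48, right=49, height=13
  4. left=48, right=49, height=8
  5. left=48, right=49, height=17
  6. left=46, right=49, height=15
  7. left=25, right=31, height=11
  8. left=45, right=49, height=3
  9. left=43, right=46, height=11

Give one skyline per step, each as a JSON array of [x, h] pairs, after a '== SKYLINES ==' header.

== SKYLINES ==
[[43,19],[45,0]]
[[43,19],[45,0],[48,3],[49,0]]
[[43,19],[45,0],[48,13],[49,0]]
[[43,19],[45,0],[48,13],[49,0]]
[[43,19],[45,0],[48,17],[49,0]]
[[43,19],[45,0],[46,15],[48,17],[49,0]]
[[25,11],[31,0],[43,19],[45,0],[46,15],[48,17],[49,0]]
[[25,11],[31,0],[43,19],[45,3],[46,15],[48,17],[49,0]]
[[25,11],[31,0],[43,19],[45,11],[46,15],[48,17],[49,0]]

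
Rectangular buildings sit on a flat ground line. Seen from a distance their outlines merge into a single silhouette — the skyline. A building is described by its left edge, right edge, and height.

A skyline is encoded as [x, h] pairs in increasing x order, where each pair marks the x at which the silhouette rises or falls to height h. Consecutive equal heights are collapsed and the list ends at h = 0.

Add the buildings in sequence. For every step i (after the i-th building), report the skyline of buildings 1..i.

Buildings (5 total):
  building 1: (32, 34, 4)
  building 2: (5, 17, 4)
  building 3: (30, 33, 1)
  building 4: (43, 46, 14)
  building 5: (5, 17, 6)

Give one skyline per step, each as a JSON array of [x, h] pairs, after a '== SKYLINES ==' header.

== SKYLINES ==
[[32,4],[34,0]]
[[5,4],[17,0],[32,4],[34,0]]
[[5,4],[17,0],[30,1],[32,4],[34,0]]
[[5,4],[17,0],[30,1],[32,4],[34,0],[43,14],[46,0]]
[[5,6],[17,0],[30,1],[32,4],[34,0],[43,14],[46,0]]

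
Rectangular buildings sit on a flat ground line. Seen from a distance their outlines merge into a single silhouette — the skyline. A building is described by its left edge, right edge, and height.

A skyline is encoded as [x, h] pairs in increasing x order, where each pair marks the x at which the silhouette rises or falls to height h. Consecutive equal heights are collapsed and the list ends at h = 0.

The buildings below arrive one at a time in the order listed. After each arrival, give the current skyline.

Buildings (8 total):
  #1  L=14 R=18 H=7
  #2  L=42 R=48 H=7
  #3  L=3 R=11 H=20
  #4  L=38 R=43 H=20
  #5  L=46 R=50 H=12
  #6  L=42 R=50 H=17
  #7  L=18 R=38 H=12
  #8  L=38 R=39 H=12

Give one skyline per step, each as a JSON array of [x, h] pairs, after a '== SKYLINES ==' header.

== SKYLINES ==
[[14,7],[18,0]]
[[14,7],[18,0],[42,7],[48,0]]
[[3,20],[11,0],[14,7],[18,0],[42,7],[48,0]]
[[3,20],[11,0],[14,7],[18,0],[38,20],[43,7],[48,0]]
[[3,20],[11,0],[14,7],[18,0],[38,20],[43,7],[46,12],[50,0]]
[[3,20],[11,0],[14,7],[18,0],[38,20],[43,17],[50,0]]
[[3,20],[11,0],[14,7],[18,12],[38,20],[43,17],[50,0]]
[[3,20],[11,0],[14,7],[18,12],[38,20],[43,17],[50,0]]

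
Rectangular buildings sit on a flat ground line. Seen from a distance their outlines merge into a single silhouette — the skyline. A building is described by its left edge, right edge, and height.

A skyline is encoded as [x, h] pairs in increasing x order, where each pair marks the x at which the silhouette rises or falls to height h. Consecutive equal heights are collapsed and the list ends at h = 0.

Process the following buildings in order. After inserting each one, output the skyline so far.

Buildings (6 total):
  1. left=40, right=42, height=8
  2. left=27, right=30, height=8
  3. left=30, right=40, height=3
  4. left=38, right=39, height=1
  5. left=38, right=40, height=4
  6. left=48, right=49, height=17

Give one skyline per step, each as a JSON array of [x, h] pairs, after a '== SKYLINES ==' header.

== SKYLINES ==
[[40,8],[42,0]]
[[27,8],[30,0],[40,8],[42,0]]
[[27,8],[30,3],[40,8],[42,0]]
[[27,8],[30,3],[40,8],[42,0]]
[[27,8],[30,3],[38,4],[40,8],[42,0]]
[[27,8],[30,3],[38,4],[40,8],[42,0],[48,17],[49,0]]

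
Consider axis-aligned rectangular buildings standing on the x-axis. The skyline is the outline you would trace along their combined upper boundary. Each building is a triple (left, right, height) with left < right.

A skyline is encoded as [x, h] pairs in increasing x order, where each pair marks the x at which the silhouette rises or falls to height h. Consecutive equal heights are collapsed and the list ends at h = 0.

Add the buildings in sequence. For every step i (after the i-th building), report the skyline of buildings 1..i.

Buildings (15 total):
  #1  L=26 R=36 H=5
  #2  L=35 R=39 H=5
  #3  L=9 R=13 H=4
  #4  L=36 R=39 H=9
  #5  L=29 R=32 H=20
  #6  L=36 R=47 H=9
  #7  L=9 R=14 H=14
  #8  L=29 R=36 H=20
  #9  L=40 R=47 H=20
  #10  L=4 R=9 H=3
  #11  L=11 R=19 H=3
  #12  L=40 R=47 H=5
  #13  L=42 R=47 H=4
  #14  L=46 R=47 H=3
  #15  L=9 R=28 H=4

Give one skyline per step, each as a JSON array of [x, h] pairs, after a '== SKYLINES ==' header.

== SKYLINES ==
[[26,5],[36,0]]
[[26,5],[39,0]]
[[9,4],[13,0],[26,5],[39,0]]
[[9,4],[13,0],[26,5],[36,9],[39,0]]
[[9,4],[13,0],[26,5],[29,20],[32,5],[36,9],[39,0]]
[[9,4],[13,0],[26,5],[29,20],[32,5],[36,9],[47,0]]
[[9,14],[14,0],[26,5],[29,20],[32,5],[36,9],[47,0]]
[[9,14],[14,0],[26,5],[29,20],[36,9],[47,0]]
[[9,14],[14,0],[26,5],[29,20],[36,9],[40,20],[47,0]]
[[4,3],[9,14],[14,0],[26,5],[29,20],[36,9],[40,20],[47,0]]
[[4,3],[9,14],[14,3],[19,0],[26,5],[29,20],[36,9],[40,20],[47,0]]
[[4,3],[9,14],[14,3],[19,0],[26,5],[29,20],[36,9],[40,20],[47,0]]
[[4,3],[9,14],[14,3],[19,0],[26,5],[29,20],[36,9],[40,20],[47,0]]
[[4,3],[9,14],[14,3],[19,0],[26,5],[29,20],[36,9],[40,20],[47,0]]
[[4,3],[9,14],[14,4],[26,5],[29,20],[36,9],[40,20],[47,0]]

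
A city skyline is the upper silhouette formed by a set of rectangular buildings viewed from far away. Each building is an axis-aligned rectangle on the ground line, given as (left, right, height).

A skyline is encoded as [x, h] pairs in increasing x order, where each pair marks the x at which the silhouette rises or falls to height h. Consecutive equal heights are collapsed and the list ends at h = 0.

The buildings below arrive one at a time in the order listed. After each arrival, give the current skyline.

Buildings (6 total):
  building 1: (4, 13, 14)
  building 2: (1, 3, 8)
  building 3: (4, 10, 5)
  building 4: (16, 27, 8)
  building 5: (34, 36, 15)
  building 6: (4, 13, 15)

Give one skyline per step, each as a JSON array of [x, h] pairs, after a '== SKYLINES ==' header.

== SKYLINES ==
[[4,14],[13,0]]
[[1,8],[3,0],[4,14],[13,0]]
[[1,8],[3,0],[4,14],[13,0]]
[[1,8],[3,0],[4,14],[13,0],[16,8],[27,0]]
[[1,8],[3,0],[4,14],[13,0],[16,8],[27,0],[34,15],[36,0]]
[[1,8],[3,0],[4,15],[13,0],[16,8],[27,0],[34,15],[36,0]]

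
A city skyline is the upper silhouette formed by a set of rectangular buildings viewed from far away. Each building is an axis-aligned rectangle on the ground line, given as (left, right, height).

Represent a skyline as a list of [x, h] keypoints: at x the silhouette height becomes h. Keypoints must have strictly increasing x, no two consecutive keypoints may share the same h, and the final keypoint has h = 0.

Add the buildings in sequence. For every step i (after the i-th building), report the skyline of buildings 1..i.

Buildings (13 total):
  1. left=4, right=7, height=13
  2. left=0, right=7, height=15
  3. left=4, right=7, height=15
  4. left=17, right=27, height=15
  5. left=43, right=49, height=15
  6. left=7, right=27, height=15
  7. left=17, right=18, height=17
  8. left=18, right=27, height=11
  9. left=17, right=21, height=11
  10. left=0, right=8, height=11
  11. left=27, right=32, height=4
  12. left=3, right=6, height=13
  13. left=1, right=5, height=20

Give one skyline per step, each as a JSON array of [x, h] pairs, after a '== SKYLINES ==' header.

== SKYLINES ==
[[4,13],[7,0]]
[[0,15],[7,0]]
[[0,15],[7,0]]
[[0,15],[7,0],[17,15],[27,0]]
[[0,15],[7,0],[17,15],[27,0],[43,15],[49,0]]
[[0,15],[27,0],[43,15],[49,0]]
[[0,15],[17,17],[18,15],[27,0],[43,15],[49,0]]
[[0,15],[17,17],[18,15],[27,0],[43,15],[49,0]]
[[0,15],[17,17],[18,15],[27,0],[43,15],[49,0]]
[[0,15],[17,17],[18,15],[27,0],[43,15],[49,0]]
[[0,15],[17,17],[18,15],[27,4],[32,0],[43,15],[49,0]]
[[0,15],[17,17],[18,15],[27,4],[32,0],[43,15],[49,0]]
[[0,15],[1,20],[5,15],[17,17],[18,15],[27,4],[32,0],[43,15],[49,0]]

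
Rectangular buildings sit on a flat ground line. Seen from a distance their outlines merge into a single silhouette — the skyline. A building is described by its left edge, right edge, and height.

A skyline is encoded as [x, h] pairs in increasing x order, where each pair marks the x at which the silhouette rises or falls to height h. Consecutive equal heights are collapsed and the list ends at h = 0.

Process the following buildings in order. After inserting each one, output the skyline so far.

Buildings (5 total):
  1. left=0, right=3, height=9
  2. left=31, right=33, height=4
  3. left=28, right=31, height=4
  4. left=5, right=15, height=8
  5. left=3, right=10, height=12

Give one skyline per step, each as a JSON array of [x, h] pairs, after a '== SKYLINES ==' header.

== SKYLINES ==
[[0,9],[3,0]]
[[0,9],[3,0],[31,4],[33,0]]
[[0,9],[3,0],[28,4],[33,0]]
[[0,9],[3,0],[5,8],[15,0],[28,4],[33,0]]
[[0,9],[3,12],[10,8],[15,0],[28,4],[33,0]]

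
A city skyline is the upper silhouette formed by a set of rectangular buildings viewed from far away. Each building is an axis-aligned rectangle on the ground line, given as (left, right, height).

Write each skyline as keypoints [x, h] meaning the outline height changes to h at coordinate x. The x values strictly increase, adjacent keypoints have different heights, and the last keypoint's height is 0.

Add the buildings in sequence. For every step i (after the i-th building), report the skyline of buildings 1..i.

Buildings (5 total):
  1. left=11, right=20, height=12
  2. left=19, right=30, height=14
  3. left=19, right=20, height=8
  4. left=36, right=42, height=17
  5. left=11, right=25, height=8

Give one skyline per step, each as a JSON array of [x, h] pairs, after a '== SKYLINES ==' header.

== SKYLINES ==
[[11,12],[20,0]]
[[11,12],[19,14],[30,0]]
[[11,12],[19,14],[30,0]]
[[11,12],[19,14],[30,0],[36,17],[42,0]]
[[11,12],[19,14],[30,0],[36,17],[42,0]]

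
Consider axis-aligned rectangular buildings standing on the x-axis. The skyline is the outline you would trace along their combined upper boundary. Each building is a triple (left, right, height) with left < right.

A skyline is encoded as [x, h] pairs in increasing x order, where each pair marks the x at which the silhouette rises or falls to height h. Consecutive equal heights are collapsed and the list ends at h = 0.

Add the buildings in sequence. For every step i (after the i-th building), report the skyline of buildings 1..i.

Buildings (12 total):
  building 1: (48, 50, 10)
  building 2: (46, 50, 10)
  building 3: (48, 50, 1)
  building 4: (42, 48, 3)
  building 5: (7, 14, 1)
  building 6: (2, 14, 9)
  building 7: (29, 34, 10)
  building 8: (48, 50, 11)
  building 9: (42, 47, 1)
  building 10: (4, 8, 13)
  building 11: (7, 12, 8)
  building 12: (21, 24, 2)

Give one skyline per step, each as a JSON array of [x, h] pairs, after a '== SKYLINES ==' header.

== SKYLINES ==
[[48,10],[50,0]]
[[46,10],[50,0]]
[[46,10],[50,0]]
[[42,3],[46,10],[50,0]]
[[7,1],[14,0],[42,3],[46,10],[50,0]]
[[2,9],[14,0],[42,3],[46,10],[50,0]]
[[2,9],[14,0],[29,10],[34,0],[42,3],[46,10],[50,0]]
[[2,9],[14,0],[29,10],[34,0],[42,3],[46,10],[48,11],[50,0]]
[[2,9],[14,0],[29,10],[34,0],[42,3],[46,10],[48,11],[50,0]]
[[2,9],[4,13],[8,9],[14,0],[29,10],[34,0],[42,3],[46,10],[48,11],[50,0]]
[[2,9],[4,13],[8,9],[14,0],[29,10],[34,0],[42,3],[46,10],[48,11],[50,0]]
[[2,9],[4,13],[8,9],[14,0],[21,2],[24,0],[29,10],[34,0],[42,3],[46,10],[48,11],[50,0]]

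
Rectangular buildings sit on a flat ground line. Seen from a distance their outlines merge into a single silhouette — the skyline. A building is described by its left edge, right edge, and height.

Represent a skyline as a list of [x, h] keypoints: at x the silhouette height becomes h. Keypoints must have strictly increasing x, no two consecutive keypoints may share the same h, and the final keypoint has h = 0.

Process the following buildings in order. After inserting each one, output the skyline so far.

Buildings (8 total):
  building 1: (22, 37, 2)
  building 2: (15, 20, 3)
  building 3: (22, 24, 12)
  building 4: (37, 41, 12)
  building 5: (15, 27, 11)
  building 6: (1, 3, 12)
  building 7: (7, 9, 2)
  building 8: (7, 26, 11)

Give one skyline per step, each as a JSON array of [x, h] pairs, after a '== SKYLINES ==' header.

== SKYLINES ==
[[22,2],[37,0]]
[[15,3],[20,0],[22,2],[37,0]]
[[15,3],[20,0],[22,12],[24,2],[37,0]]
[[15,3],[20,0],[22,12],[24,2],[37,12],[41,0]]
[[15,11],[22,12],[24,11],[27,2],[37,12],[41,0]]
[[1,12],[3,0],[15,11],[22,12],[24,11],[27,2],[37,12],[41,0]]
[[1,12],[3,0],[7,2],[9,0],[15,11],[22,12],[24,11],[27,2],[37,12],[41,0]]
[[1,12],[3,0],[7,11],[22,12],[24,11],[27,2],[37,12],[41,0]]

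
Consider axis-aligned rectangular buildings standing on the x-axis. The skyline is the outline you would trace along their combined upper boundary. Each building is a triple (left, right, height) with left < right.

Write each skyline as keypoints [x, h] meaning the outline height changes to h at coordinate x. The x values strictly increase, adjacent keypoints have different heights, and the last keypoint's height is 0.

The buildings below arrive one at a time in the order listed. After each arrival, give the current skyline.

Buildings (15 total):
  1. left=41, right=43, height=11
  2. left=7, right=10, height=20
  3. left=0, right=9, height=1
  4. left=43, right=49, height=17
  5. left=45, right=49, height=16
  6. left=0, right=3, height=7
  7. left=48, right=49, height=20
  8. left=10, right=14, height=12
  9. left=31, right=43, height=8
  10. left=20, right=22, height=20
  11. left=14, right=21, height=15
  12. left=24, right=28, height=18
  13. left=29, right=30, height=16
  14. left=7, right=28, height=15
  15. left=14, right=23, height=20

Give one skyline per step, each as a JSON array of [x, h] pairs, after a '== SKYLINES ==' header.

== SKYLINES ==
[[41,11],[43,0]]
[[7,20],[10,0],[41,11],[43,0]]
[[0,1],[7,20],[10,0],[41,11],[43,0]]
[[0,1],[7,20],[10,0],[41,11],[43,17],[49,0]]
[[0,1],[7,20],[10,0],[41,11],[43,17],[49,0]]
[[0,7],[3,1],[7,20],[10,0],[41,11],[43,17],[49,0]]
[[0,7],[3,1],[7,20],[10,0],[41,11],[43,17],[48,20],[49,0]]
[[0,7],[3,1],[7,20],[10,12],[14,0],[41,11],[43,17],[48,20],[49,0]]
[[0,7],[3,1],[7,20],[10,12],[14,0],[31,8],[41,11],[43,17],[48,20],[49,0]]
[[0,7],[3,1],[7,20],[10,12],[14,0],[20,20],[22,0],[31,8],[41,11],[43,17],[48,20],[49,0]]
[[0,7],[3,1],[7,20],[10,12],[14,15],[20,20],[22,0],[31,8],[41,11],[43,17],[48,20],[49,0]]
[[0,7],[3,1],[7,20],[10,12],[14,15],[20,20],[22,0],[24,18],[28,0],[31,8],[41,11],[43,17],[48,20],[49,0]]
[[0,7],[3,1],[7,20],[10,12],[14,15],[20,20],[22,0],[24,18],[28,0],[29,16],[30,0],[31,8],[41,11],[43,17],[48,20],[49,0]]
[[0,7],[3,1],[7,20],[10,15],[20,20],[22,15],[24,18],[28,0],[29,16],[30,0],[31,8],[41,11],[43,17],[48,20],[49,0]]
[[0,7],[3,1],[7,20],[10,15],[14,20],[23,15],[24,18],[28,0],[29,16],[30,0],[31,8],[41,11],[43,17],[48,20],[49,0]]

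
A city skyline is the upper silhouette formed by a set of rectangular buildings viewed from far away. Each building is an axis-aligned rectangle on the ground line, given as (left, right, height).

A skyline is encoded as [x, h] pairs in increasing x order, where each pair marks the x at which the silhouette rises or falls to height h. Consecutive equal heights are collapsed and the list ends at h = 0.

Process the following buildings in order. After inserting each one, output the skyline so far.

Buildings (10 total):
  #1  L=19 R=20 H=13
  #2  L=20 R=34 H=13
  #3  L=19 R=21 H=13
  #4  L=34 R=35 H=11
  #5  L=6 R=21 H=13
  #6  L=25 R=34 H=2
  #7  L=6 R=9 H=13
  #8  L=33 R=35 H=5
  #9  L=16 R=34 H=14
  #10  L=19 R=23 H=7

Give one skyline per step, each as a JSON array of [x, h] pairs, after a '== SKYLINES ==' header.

== SKYLINES ==
[[19,13],[20,0]]
[[19,13],[34,0]]
[[19,13],[34,0]]
[[19,13],[34,11],[35,0]]
[[6,13],[34,11],[35,0]]
[[6,13],[34,11],[35,0]]
[[6,13],[34,11],[35,0]]
[[6,13],[34,11],[35,0]]
[[6,13],[16,14],[34,11],[35,0]]
[[6,13],[16,14],[34,11],[35,0]]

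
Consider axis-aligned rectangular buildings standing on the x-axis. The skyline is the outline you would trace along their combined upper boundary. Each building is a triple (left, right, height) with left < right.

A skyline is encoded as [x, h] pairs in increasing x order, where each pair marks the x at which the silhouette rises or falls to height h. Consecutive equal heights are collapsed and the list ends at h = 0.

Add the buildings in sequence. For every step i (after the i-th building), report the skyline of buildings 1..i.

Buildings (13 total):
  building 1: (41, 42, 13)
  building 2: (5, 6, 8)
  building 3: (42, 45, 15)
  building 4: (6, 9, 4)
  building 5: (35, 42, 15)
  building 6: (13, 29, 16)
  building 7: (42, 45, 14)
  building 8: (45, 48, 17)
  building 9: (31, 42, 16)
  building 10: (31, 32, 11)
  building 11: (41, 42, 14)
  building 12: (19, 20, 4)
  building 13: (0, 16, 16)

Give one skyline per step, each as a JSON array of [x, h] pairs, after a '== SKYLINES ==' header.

== SKYLINES ==
[[41,13],[42,0]]
[[5,8],[6,0],[41,13],[42,0]]
[[5,8],[6,0],[41,13],[42,15],[45,0]]
[[5,8],[6,4],[9,0],[41,13],[42,15],[45,0]]
[[5,8],[6,4],[9,0],[35,15],[45,0]]
[[5,8],[6,4],[9,0],[13,16],[29,0],[35,15],[45,0]]
[[5,8],[6,4],[9,0],[13,16],[29,0],[35,15],[45,0]]
[[5,8],[6,4],[9,0],[13,16],[29,0],[35,15],[45,17],[48,0]]
[[5,8],[6,4],[9,0],[13,16],[29,0],[31,16],[42,15],[45,17],[48,0]]
[[5,8],[6,4],[9,0],[13,16],[29,0],[31,16],[42,15],[45,17],[48,0]]
[[5,8],[6,4],[9,0],[13,16],[29,0],[31,16],[42,15],[45,17],[48,0]]
[[5,8],[6,4],[9,0],[13,16],[29,0],[31,16],[42,15],[45,17],[48,0]]
[[0,16],[29,0],[31,16],[42,15],[45,17],[48,0]]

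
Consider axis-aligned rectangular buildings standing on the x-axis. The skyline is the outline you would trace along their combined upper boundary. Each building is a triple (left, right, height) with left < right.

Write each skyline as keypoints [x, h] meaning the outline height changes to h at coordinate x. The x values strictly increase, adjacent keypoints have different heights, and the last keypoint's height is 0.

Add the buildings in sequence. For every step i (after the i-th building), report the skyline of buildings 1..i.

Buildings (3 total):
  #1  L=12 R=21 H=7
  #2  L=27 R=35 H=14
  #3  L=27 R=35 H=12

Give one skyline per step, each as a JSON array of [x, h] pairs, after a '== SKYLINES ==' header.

== SKYLINES ==
[[12,7],[21,0]]
[[12,7],[21,0],[27,14],[35,0]]
[[12,7],[21,0],[27,14],[35,0]]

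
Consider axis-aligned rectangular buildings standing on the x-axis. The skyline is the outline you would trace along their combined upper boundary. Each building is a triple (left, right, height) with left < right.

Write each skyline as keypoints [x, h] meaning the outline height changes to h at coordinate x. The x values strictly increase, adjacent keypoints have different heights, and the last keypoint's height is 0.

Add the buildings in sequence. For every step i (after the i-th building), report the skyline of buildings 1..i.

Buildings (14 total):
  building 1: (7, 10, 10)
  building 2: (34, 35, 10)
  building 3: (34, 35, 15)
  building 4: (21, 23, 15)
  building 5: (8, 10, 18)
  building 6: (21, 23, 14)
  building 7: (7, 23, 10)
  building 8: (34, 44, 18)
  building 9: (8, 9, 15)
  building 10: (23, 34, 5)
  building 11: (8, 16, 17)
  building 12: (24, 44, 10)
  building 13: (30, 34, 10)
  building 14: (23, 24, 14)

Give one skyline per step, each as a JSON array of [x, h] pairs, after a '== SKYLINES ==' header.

== SKYLINES ==
[[7,10],[10,0]]
[[7,10],[10,0],[34,10],[35,0]]
[[7,10],[10,0],[34,15],[35,0]]
[[7,10],[10,0],[21,15],[23,0],[34,15],[35,0]]
[[7,10],[8,18],[10,0],[21,15],[23,0],[34,15],[35,0]]
[[7,10],[8,18],[10,0],[21,15],[23,0],[34,15],[35,0]]
[[7,10],[8,18],[10,10],[21,15],[23,0],[34,15],[35,0]]
[[7,10],[8,18],[10,10],[21,15],[23,0],[34,18],[44,0]]
[[7,10],[8,18],[10,10],[21,15],[23,0],[34,18],[44,0]]
[[7,10],[8,18],[10,10],[21,15],[23,5],[34,18],[44,0]]
[[7,10],[8,18],[10,17],[16,10],[21,15],[23,5],[34,18],[44,0]]
[[7,10],[8,18],[10,17],[16,10],[21,15],[23,5],[24,10],[34,18],[44,0]]
[[7,10],[8,18],[10,17],[16,10],[21,15],[23,5],[24,10],[34,18],[44,0]]
[[7,10],[8,18],[10,17],[16,10],[21,15],[23,14],[24,10],[34,18],[44,0]]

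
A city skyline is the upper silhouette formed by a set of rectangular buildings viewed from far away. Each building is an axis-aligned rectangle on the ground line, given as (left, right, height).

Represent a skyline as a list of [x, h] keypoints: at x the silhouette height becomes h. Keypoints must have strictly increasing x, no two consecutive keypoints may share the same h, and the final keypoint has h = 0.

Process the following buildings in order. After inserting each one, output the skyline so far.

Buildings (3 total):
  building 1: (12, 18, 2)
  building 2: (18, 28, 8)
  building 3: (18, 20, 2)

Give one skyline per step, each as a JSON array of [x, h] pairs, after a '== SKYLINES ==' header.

== SKYLINES ==
[[12,2],[18,0]]
[[12,2],[18,8],[28,0]]
[[12,2],[18,8],[28,0]]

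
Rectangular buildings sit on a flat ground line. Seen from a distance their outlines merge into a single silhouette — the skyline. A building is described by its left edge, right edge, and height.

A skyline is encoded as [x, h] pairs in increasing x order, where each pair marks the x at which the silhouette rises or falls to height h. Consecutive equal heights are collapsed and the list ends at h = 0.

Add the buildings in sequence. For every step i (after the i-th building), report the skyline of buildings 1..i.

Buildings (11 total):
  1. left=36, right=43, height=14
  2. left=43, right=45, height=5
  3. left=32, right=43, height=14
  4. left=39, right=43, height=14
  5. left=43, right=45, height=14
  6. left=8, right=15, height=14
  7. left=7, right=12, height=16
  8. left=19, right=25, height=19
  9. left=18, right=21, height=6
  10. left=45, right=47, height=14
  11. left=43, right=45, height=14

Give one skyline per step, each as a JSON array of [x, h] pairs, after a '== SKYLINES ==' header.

== SKYLINES ==
[[36,14],[43,0]]
[[36,14],[43,5],[45,0]]
[[32,14],[43,5],[45,0]]
[[32,14],[43,5],[45,0]]
[[32,14],[45,0]]
[[8,14],[15,0],[32,14],[45,0]]
[[7,16],[12,14],[15,0],[32,14],[45,0]]
[[7,16],[12,14],[15,0],[19,19],[25,0],[32,14],[45,0]]
[[7,16],[12,14],[15,0],[18,6],[19,19],[25,0],[32,14],[45,0]]
[[7,16],[12,14],[15,0],[18,6],[19,19],[25,0],[32,14],[47,0]]
[[7,16],[12,14],[15,0],[18,6],[19,19],[25,0],[32,14],[47,0]]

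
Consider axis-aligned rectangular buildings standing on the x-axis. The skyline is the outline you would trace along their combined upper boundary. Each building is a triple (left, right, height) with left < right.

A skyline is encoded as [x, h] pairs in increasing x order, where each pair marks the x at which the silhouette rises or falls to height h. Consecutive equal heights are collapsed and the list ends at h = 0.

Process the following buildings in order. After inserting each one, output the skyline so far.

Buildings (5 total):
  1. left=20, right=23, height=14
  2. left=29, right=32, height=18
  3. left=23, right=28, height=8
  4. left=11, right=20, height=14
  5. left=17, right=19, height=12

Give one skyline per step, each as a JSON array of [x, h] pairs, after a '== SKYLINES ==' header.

== SKYLINES ==
[[20,14],[23,0]]
[[20,14],[23,0],[29,18],[32,0]]
[[20,14],[23,8],[28,0],[29,18],[32,0]]
[[11,14],[23,8],[28,0],[29,18],[32,0]]
[[11,14],[23,8],[28,0],[29,18],[32,0]]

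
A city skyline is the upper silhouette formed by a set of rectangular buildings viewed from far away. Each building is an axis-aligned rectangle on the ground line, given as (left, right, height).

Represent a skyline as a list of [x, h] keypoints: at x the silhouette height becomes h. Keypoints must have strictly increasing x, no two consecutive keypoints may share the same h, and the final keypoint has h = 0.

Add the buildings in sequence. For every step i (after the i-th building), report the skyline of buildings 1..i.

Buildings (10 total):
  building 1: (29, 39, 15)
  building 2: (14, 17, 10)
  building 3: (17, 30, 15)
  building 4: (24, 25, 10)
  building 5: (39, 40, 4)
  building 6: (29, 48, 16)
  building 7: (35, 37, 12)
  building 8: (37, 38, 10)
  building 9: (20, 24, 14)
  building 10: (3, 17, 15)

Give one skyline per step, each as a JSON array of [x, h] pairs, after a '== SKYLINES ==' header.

== SKYLINES ==
[[29,15],[39,0]]
[[14,10],[17,0],[29,15],[39,0]]
[[14,10],[17,15],[39,0]]
[[14,10],[17,15],[39,0]]
[[14,10],[17,15],[39,4],[40,0]]
[[14,10],[17,15],[29,16],[48,0]]
[[14,10],[17,15],[29,16],[48,0]]
[[14,10],[17,15],[29,16],[48,0]]
[[14,10],[17,15],[29,16],[48,0]]
[[3,15],[29,16],[48,0]]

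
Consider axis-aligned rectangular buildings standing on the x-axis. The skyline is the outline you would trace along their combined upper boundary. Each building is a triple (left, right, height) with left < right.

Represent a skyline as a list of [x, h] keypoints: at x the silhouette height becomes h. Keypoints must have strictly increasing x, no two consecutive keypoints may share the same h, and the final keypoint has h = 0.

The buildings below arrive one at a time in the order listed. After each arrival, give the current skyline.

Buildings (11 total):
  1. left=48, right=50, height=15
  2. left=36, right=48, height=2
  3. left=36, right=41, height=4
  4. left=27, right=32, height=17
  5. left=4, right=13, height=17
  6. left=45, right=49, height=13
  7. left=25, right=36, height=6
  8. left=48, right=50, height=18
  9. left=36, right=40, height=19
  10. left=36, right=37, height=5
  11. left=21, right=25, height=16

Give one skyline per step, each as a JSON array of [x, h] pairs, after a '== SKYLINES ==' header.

== SKYLINES ==
[[48,15],[50,0]]
[[36,2],[48,15],[50,0]]
[[36,4],[41,2],[48,15],[50,0]]
[[27,17],[32,0],[36,4],[41,2],[48,15],[50,0]]
[[4,17],[13,0],[27,17],[32,0],[36,4],[41,2],[48,15],[50,0]]
[[4,17],[13,0],[27,17],[32,0],[36,4],[41,2],[45,13],[48,15],[50,0]]
[[4,17],[13,0],[25,6],[27,17],[32,6],[36,4],[41,2],[45,13],[48,15],[50,0]]
[[4,17],[13,0],[25,6],[27,17],[32,6],[36,4],[41,2],[45,13],[48,18],[50,0]]
[[4,17],[13,0],[25,6],[27,17],[32,6],[36,19],[40,4],[41,2],[45,13],[48,18],[50,0]]
[[4,17],[13,0],[25,6],[27,17],[32,6],[36,19],[40,4],[41,2],[45,13],[48,18],[50,0]]
[[4,17],[13,0],[21,16],[25,6],[27,17],[32,6],[36,19],[40,4],[41,2],[45,13],[48,18],[50,0]]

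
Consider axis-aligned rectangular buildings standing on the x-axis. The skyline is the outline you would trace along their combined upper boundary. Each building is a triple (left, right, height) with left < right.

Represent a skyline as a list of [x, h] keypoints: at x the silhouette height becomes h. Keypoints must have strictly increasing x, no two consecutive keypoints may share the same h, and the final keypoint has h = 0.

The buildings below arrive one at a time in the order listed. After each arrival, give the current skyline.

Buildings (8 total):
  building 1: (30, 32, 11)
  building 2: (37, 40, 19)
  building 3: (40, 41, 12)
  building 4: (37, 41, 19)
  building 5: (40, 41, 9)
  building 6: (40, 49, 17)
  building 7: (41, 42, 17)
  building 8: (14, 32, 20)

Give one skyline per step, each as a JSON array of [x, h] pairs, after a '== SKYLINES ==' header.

== SKYLINES ==
[[30,11],[32,0]]
[[30,11],[32,0],[37,19],[40,0]]
[[30,11],[32,0],[37,19],[40,12],[41,0]]
[[30,11],[32,0],[37,19],[41,0]]
[[30,11],[32,0],[37,19],[41,0]]
[[30,11],[32,0],[37,19],[41,17],[49,0]]
[[30,11],[32,0],[37,19],[41,17],[49,0]]
[[14,20],[32,0],[37,19],[41,17],[49,0]]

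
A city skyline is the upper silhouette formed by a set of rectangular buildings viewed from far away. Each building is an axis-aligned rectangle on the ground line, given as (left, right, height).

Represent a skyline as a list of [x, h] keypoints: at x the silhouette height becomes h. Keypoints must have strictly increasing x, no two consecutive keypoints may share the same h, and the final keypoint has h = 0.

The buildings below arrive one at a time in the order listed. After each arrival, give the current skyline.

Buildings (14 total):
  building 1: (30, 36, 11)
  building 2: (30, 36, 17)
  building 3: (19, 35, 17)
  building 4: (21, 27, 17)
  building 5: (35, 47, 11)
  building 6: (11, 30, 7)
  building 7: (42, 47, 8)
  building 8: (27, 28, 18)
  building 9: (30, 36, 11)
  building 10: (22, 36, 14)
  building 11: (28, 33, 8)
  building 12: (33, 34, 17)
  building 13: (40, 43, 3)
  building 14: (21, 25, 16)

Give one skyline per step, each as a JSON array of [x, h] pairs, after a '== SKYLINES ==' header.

== SKYLINES ==
[[30,11],[36,0]]
[[30,17],[36,0]]
[[19,17],[36,0]]
[[19,17],[36,0]]
[[19,17],[36,11],[47,0]]
[[11,7],[19,17],[36,11],[47,0]]
[[11,7],[19,17],[36,11],[47,0]]
[[11,7],[19,17],[27,18],[28,17],[36,11],[47,0]]
[[11,7],[19,17],[27,18],[28,17],[36,11],[47,0]]
[[11,7],[19,17],[27,18],[28,17],[36,11],[47,0]]
[[11,7],[19,17],[27,18],[28,17],[36,11],[47,0]]
[[11,7],[19,17],[27,18],[28,17],[36,11],[47,0]]
[[11,7],[19,17],[27,18],[28,17],[36,11],[47,0]]
[[11,7],[19,17],[27,18],[28,17],[36,11],[47,0]]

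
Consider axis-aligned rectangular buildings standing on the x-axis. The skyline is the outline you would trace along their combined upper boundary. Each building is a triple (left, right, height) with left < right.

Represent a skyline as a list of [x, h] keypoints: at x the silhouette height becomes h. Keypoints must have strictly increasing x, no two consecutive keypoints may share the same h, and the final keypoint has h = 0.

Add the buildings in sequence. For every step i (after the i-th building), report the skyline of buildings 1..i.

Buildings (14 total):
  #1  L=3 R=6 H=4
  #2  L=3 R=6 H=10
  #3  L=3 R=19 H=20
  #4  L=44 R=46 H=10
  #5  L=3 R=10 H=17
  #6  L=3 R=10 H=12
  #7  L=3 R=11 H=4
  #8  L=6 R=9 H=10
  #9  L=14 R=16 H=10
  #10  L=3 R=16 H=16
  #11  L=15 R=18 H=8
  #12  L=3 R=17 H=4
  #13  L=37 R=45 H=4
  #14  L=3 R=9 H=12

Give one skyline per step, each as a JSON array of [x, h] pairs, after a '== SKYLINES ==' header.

== SKYLINES ==
[[3,4],[6,0]]
[[3,10],[6,0]]
[[3,20],[19,0]]
[[3,20],[19,0],[44,10],[46,0]]
[[3,20],[19,0],[44,10],[46,0]]
[[3,20],[19,0],[44,10],[46,0]]
[[3,20],[19,0],[44,10],[46,0]]
[[3,20],[19,0],[44,10],[46,0]]
[[3,20],[19,0],[44,10],[46,0]]
[[3,20],[19,0],[44,10],[46,0]]
[[3,20],[19,0],[44,10],[46,0]]
[[3,20],[19,0],[44,10],[46,0]]
[[3,20],[19,0],[37,4],[44,10],[46,0]]
[[3,20],[19,0],[37,4],[44,10],[46,0]]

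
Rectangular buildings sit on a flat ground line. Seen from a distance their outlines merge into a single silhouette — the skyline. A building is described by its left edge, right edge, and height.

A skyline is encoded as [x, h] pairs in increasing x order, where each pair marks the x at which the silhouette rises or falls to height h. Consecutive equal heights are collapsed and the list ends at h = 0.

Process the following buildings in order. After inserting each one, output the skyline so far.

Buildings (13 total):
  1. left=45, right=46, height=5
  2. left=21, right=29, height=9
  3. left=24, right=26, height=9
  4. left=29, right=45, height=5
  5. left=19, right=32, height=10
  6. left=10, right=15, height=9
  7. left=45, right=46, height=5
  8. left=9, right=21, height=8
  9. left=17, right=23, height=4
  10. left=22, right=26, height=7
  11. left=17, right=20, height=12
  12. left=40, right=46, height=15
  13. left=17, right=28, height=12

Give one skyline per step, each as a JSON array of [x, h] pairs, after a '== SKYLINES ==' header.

== SKYLINES ==
[[45,5],[46,0]]
[[21,9],[29,0],[45,5],[46,0]]
[[21,9],[29,0],[45,5],[46,0]]
[[21,9],[29,5],[46,0]]
[[19,10],[32,5],[46,0]]
[[10,9],[15,0],[19,10],[32,5],[46,0]]
[[10,9],[15,0],[19,10],[32,5],[46,0]]
[[9,8],[10,9],[15,8],[19,10],[32,5],[46,0]]
[[9,8],[10,9],[15,8],[19,10],[32,5],[46,0]]
[[9,8],[10,9],[15,8],[19,10],[32,5],[46,0]]
[[9,8],[10,9],[15,8],[17,12],[20,10],[32,5],[46,0]]
[[9,8],[10,9],[15,8],[17,12],[20,10],[32,5],[40,15],[46,0]]
[[9,8],[10,9],[15,8],[17,12],[28,10],[32,5],[40,15],[46,0]]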